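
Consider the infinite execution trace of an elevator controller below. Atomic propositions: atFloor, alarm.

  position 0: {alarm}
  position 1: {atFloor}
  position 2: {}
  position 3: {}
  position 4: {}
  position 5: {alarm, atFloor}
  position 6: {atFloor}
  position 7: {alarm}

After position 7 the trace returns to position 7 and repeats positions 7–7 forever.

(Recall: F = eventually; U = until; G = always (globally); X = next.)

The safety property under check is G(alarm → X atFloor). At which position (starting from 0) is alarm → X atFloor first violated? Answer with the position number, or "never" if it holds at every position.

7

Check alarm → X atFloor at each position in order: 0 ✓, 1 ✓, 2 ✓, 3 ✓, 4 ✓, 5 ✓, 6 ✓.
At position 7 the labels are {alarm} and the next position 7 has {alarm}, so alarm → X atFloor is false there. This is the first violation.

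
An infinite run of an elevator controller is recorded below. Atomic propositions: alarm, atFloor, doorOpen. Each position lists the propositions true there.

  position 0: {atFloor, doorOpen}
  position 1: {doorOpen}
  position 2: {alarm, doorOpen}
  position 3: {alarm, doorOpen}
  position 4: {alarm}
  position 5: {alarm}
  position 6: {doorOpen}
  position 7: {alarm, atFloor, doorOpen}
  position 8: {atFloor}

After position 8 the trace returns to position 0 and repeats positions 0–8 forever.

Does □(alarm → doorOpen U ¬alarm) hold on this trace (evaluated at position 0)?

No

alarm → doorOpen U ¬alarm must hold at every position from 0 onward. It fails at position 2, so □(alarm → doorOpen U ¬alarm) is false.
Positions where alarm holds: 2, 3, 4, 5, 7.
Check doorOpen U ¬alarm at each: 2→fails, 3→fails, 4→fails, 5→fails, 7→ok.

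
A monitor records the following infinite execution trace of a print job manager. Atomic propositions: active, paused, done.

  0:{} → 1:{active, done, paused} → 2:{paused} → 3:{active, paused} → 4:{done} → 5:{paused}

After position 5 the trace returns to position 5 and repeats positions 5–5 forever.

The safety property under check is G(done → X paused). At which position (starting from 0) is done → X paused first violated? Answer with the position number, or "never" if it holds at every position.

never

done → X paused holds at every position 0..5, and those are all the positions the trace ever visits, so the invariant G(done → X paused) is never violated.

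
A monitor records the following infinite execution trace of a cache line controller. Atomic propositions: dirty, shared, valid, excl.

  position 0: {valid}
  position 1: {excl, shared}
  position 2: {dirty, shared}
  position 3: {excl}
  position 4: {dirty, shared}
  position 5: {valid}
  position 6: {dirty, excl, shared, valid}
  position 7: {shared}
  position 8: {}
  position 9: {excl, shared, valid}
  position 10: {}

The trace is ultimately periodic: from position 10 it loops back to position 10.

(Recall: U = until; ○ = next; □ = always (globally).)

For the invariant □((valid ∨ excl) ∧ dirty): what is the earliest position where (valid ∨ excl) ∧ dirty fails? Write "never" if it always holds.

0

At position 0 the labels are {valid}, so (valid ∨ excl) ∧ dirty is false there. This is the first violation.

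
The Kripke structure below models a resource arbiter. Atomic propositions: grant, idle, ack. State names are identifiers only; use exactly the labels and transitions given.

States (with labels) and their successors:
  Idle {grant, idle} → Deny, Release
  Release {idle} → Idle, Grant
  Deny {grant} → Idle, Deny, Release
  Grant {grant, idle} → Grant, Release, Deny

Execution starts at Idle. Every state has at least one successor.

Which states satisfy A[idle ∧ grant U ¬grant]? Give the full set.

States satisfying idle ∧ grant: {Idle, Grant}.
States satisfying ¬grant: {Release}.
States satisfying A[idle ∧ grant U ¬grant]: {Release}.

{Release}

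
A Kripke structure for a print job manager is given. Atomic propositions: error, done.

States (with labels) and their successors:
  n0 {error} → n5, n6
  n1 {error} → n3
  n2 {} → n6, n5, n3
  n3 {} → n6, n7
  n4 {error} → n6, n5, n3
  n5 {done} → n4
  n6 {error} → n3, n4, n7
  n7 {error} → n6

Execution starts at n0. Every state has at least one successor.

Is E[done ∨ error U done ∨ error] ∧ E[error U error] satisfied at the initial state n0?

Yes

States satisfying done ∨ error: {n0, n1, n4, n5, n6, n7}.
States satisfying E[done ∨ error U done ∨ error]: {n0, n1, n4, n5, n6, n7}.
States satisfying error: {n0, n1, n4, n6, n7}.
States satisfying E[error U error]: {n0, n1, n4, n6, n7}.
States satisfying E[done ∨ error U done ∨ error] ∧ E[error U error]: {n0, n1, n4, n6, n7}.
n0 ∈ Sat(E[done ∨ error U done ∨ error] ∧ E[error U error]).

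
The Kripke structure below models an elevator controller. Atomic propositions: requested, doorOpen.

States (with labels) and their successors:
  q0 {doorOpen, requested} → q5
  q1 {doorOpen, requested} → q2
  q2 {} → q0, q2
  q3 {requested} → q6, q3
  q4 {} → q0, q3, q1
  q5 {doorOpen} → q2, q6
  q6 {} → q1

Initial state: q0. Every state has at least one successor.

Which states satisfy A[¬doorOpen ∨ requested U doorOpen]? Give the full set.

{q0, q1, q5, q6}

States satisfying ¬doorOpen ∨ requested: {q0, q1, q2, q3, q4, q6}.
States satisfying doorOpen: {q0, q1, q5}.
States satisfying A[¬doorOpen ∨ requested U doorOpen]: {q0, q1, q5, q6}.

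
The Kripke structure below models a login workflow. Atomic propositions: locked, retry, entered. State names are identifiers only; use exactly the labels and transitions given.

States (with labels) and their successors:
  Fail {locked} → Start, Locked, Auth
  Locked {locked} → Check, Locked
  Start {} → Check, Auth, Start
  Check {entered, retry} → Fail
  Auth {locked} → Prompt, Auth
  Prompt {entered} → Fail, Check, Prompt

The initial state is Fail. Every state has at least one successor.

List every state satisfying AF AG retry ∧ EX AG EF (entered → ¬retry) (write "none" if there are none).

States satisfying AG retry: ∅.
States satisfying AF AG retry: ∅.
States satisfying AG EF (entered → ¬retry): {Fail, Locked, Start, Check, Auth, Prompt}.
States satisfying EX AG EF (entered → ¬retry): {Fail, Locked, Start, Check, Auth, Prompt}.
States satisfying AF AG retry ∧ EX AG EF (entered → ¬retry): ∅.

none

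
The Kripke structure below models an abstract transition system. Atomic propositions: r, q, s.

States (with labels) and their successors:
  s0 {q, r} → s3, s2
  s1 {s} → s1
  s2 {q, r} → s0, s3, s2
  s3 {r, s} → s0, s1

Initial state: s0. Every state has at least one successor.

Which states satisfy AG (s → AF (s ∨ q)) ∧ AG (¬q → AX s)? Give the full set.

{s1}

States satisfying s → AF (s ∨ q): {s0, s1, s2, s3}.
States satisfying AG (s → AF (s ∨ q)): {s0, s1, s2, s3}.
States satisfying ¬q → AX s: {s0, s1, s2}.
States satisfying AG (¬q → AX s): {s1}.
States satisfying AG (s → AF (s ∨ q)) ∧ AG (¬q → AX s): {s1}.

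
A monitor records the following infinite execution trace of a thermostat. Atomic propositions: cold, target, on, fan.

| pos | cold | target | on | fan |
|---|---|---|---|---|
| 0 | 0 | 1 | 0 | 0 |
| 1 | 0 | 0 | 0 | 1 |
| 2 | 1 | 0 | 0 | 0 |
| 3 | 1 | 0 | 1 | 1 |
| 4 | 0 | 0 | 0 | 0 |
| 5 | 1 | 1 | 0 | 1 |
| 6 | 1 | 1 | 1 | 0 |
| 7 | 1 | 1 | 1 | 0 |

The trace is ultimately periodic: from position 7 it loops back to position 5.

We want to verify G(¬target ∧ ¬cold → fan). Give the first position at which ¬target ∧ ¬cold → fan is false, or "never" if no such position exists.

Check ¬target ∧ ¬cold → fan at each position in order: 0 ✓, 1 ✓, 2 ✓, 3 ✓.
At position 4 the labels are {}, so ¬target ∧ ¬cold → fan is false there. This is the first violation.

4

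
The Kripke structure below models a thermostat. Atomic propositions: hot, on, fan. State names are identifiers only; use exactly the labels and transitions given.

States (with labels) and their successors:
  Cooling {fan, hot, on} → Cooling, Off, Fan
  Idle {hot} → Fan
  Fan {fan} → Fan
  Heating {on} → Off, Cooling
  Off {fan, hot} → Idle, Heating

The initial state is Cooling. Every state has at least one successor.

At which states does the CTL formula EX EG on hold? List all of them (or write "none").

States satisfying EG on: {Cooling, Heating}.
States satisfying EX EG on: {Cooling, Heating, Off}.

{Cooling, Heating, Off}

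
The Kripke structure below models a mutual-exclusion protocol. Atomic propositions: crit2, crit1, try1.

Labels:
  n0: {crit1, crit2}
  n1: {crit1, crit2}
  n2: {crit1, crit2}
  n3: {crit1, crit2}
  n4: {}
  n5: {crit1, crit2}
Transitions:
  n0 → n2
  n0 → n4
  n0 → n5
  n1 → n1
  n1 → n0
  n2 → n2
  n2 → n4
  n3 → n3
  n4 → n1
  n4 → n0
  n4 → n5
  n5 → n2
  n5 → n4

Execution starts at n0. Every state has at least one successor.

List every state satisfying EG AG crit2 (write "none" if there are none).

States satisfying AG crit2: {n3}.
States satisfying EG AG crit2: {n3}.

{n3}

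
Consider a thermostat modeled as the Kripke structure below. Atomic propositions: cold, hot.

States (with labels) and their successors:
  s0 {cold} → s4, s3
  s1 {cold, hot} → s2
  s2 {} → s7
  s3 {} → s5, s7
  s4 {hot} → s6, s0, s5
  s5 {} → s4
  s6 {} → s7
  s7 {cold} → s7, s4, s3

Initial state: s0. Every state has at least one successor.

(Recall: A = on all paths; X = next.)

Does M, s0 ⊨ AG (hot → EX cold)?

Satisfied

States satisfying hot → EX cold: {s0, s2, s3, s4, s5, s6, s7}.
States satisfying AG (hot → EX cold): {s0, s2, s3, s4, s5, s6, s7}.
Every state reachable from s0 satisfies hot → EX cold.
s0 ∈ Sat(AG (hot → EX cold)).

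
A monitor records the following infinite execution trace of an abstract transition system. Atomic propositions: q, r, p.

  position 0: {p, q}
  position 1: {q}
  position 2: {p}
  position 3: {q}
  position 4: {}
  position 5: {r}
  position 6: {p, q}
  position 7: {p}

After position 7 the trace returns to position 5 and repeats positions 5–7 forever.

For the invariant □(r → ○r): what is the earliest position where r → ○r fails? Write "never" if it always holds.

Check r → ○r at each position in order: 0 ✓, 1 ✓, 2 ✓, 3 ✓, 4 ✓.
At position 5 the labels are {r} and the next position 6 has {p, q}, so r → ○r is false there. This is the first violation.

5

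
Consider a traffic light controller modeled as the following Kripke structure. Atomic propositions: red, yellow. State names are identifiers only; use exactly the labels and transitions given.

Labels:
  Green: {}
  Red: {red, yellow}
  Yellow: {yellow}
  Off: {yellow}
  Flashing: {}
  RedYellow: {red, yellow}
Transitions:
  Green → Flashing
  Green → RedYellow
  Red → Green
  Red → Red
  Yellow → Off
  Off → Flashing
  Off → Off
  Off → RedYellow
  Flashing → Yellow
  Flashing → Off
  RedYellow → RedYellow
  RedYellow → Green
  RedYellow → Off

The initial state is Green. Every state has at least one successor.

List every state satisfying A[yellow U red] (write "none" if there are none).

States satisfying yellow: {Red, Yellow, Off, RedYellow}.
States satisfying red: {Red, RedYellow}.
States satisfying A[yellow U red]: {Red, RedYellow}.

{Red, RedYellow}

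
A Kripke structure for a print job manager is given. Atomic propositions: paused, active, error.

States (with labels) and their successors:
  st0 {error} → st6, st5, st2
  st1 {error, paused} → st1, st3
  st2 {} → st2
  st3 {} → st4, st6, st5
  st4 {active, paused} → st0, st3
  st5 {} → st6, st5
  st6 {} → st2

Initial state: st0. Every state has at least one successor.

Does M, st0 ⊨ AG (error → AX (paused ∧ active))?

States satisfying error → AX (paused ∧ active): {st2, st3, st4, st5, st6}.
States satisfying AG (error → AX (paused ∧ active)): {st2, st5, st6}.
st0 is reachable from st0 and violates error → AX (paused ∧ active), so AG fails at st0.
st0 ∉ Sat(AG (error → AX (paused ∧ active))).

Does not hold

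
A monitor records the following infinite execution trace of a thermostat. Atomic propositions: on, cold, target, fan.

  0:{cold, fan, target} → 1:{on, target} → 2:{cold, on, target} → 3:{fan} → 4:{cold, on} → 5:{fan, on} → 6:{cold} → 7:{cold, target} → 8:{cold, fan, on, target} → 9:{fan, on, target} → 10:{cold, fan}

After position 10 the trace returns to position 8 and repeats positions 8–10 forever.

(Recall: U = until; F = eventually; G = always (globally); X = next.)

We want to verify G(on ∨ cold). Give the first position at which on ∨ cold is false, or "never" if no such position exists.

3

Check on ∨ cold at each position in order: 0 ✓, 1 ✓, 2 ✓.
At position 3 the labels are {fan}, so on ∨ cold is false there. This is the first violation.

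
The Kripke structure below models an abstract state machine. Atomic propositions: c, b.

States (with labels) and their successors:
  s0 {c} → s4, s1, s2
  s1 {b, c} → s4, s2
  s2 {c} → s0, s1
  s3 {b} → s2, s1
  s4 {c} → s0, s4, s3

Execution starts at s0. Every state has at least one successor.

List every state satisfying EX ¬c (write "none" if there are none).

{s4}

States satisfying ¬c: {s3}.
States satisfying EX ¬c: {s4}.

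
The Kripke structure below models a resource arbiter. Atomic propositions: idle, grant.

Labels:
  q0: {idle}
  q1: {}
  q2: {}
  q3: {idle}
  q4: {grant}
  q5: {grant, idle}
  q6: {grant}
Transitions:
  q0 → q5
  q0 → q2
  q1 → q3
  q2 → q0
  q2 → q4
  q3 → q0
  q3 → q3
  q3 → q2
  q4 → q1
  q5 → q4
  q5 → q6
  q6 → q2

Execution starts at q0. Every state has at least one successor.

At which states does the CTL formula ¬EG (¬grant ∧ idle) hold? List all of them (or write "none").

{q0, q1, q2, q4, q5, q6}

States satisfying ¬grant ∧ idle: {q0, q3}.
States satisfying EG (¬grant ∧ idle): {q3}.
States satisfying ¬EG (¬grant ∧ idle): {q0, q1, q2, q4, q5, q6}.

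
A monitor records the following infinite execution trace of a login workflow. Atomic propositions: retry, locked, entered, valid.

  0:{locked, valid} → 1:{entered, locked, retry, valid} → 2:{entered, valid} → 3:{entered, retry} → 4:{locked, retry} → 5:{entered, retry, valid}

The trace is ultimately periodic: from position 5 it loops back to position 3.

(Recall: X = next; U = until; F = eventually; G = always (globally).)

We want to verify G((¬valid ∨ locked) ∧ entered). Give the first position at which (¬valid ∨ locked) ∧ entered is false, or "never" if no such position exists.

0

At position 0 the labels are {locked, valid}, so (¬valid ∨ locked) ∧ entered is false there. This is the first violation.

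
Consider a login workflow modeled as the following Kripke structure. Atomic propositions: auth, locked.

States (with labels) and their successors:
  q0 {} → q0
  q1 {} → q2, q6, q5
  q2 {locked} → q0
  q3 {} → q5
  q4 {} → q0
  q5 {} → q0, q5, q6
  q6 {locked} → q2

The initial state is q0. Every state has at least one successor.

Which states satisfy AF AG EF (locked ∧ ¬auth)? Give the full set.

none

States satisfying AG EF (locked ∧ ¬auth): ∅.
States satisfying AF AG EF (locked ∧ ¬auth): ∅.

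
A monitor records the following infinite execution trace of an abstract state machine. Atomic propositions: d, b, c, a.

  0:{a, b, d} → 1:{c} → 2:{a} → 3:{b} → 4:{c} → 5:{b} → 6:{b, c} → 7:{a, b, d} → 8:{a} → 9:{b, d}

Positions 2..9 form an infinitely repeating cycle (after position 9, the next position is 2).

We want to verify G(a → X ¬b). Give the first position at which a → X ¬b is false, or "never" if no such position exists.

2

Check a → X ¬b at each position in order: 0 ✓, 1 ✓.
At position 2 the labels are {a} and the next position 3 has {b}, so a → X ¬b is false there. This is the first violation.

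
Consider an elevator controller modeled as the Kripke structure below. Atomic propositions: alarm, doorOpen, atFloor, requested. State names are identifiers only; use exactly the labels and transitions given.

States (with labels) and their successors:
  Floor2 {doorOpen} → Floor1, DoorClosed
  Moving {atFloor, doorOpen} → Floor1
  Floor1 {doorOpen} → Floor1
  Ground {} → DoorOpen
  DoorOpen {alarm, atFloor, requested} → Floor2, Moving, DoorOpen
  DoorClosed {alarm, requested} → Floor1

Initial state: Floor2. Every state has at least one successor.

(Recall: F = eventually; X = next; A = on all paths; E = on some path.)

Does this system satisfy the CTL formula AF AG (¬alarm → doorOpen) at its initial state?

States satisfying AG (¬alarm → doorOpen): {Floor2, Moving, Floor1, DoorOpen, DoorClosed}.
States satisfying AF AG (¬alarm → doorOpen): {Floor2, Moving, Floor1, Ground, DoorOpen, DoorClosed}.
Floor2 ∈ Sat(AF AG (¬alarm → doorOpen)).

Yes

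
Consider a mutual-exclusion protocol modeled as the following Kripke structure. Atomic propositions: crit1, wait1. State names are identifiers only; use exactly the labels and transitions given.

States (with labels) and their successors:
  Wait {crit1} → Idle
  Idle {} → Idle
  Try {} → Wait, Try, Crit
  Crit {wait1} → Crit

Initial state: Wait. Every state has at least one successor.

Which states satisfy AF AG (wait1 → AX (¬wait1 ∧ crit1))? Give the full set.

{Wait, Idle}

States satisfying AG (wait1 → AX (¬wait1 ∧ crit1)): {Wait, Idle}.
States satisfying AF AG (wait1 → AX (¬wait1 ∧ crit1)): {Wait, Idle}.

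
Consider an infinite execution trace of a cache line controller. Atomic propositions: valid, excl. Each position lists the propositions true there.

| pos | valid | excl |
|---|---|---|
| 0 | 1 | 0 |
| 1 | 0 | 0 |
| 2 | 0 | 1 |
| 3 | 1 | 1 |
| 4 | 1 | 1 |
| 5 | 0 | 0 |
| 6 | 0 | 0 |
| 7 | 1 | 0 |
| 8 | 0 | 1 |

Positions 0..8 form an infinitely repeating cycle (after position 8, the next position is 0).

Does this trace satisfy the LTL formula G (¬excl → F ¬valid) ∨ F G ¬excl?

Satisfied

¬excl → F ¬valid holds at every position 0..8, and those are all positions ever visited, so G (¬excl → F ¬valid) holds.
Positions where ¬excl holds: 0, 1, 5, 6, 7.
Check F ¬valid at each: 0→ok, 1→ok, 5→ok, 6→ok, 7→ok.
G ¬excl is false at every position 0..8, so it never becomes true and F G ¬excl fails.
At position 0: G (¬excl → F ¬valid) is true; F G ¬excl is false; so G (¬excl → F ¬valid) ∨ F G ¬excl is true.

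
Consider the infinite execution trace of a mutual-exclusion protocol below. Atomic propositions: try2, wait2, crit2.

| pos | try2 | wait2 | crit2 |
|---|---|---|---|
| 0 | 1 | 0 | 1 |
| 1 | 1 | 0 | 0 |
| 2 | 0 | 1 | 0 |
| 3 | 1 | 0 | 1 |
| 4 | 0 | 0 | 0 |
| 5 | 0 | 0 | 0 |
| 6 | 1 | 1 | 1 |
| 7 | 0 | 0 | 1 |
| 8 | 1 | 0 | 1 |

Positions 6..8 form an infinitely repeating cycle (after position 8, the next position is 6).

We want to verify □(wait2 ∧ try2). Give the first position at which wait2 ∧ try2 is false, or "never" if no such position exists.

0

At position 0 the labels are {crit2, try2}, so wait2 ∧ try2 is false there. This is the first violation.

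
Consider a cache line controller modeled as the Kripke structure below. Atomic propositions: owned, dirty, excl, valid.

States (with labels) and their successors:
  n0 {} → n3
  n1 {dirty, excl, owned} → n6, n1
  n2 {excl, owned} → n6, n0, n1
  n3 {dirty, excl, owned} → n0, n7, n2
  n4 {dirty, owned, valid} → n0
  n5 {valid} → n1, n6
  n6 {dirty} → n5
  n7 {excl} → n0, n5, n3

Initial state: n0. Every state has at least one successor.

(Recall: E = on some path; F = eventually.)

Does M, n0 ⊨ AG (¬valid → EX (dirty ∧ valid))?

States satisfying ¬valid → EX (dirty ∧ valid): {n4, n5}.
States satisfying AG (¬valid → EX (dirty ∧ valid)): ∅.
n0 is reachable from n0 and violates ¬valid → EX (dirty ∧ valid), so AG fails at n0.
n0 ∉ Sat(AG (¬valid → EX (dirty ∧ valid))).

Does not hold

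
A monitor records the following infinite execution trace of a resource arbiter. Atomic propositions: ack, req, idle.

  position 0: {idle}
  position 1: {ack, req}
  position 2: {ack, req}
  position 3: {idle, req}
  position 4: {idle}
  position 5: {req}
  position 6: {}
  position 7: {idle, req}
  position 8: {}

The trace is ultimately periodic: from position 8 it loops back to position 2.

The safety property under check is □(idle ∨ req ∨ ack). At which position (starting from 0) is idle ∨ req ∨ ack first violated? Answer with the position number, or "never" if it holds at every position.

Check idle ∨ req ∨ ack at each position in order: 0 ✓, 1 ✓, 2 ✓, 3 ✓, 4 ✓, 5 ✓.
At position 6 the labels are {}, so idle ∨ req ∨ ack is false there. This is the first violation.

6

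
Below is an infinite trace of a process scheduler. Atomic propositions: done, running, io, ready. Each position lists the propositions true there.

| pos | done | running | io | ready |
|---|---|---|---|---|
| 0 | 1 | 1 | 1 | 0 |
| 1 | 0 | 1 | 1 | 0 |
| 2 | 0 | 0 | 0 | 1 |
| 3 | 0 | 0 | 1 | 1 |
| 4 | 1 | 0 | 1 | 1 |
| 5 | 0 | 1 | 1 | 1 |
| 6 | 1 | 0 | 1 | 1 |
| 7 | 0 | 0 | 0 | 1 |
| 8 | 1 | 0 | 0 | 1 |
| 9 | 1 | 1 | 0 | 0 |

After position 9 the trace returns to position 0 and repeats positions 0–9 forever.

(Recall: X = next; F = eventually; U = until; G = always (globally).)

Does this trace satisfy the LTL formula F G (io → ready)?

G (io → ready) is false at every position 0..9, so it never becomes true and F G (io → ready) fails.

Violated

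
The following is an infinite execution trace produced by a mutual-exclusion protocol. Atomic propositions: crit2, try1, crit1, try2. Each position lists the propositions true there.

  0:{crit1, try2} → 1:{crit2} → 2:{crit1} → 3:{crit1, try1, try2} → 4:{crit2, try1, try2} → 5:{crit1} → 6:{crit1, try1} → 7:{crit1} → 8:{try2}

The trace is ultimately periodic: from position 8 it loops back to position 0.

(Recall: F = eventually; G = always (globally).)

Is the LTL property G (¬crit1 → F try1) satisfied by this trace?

Satisfied

¬crit1 → F try1 holds at every position 0..8, and those are all positions ever visited, so G (¬crit1 → F try1) holds.
Positions where ¬crit1 holds: 1, 4, 8.
Check F try1 at each: 1→ok, 4→ok, 8→ok.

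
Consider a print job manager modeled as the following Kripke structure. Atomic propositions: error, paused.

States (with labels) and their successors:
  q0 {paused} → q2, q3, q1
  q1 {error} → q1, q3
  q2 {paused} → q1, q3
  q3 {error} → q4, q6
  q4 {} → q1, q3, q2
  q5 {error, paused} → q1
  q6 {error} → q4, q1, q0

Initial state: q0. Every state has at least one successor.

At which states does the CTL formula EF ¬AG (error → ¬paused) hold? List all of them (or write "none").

{q5}

States satisfying ¬AG (error → ¬paused): {q5}.
States satisfying EF ¬AG (error → ¬paused): {q5}.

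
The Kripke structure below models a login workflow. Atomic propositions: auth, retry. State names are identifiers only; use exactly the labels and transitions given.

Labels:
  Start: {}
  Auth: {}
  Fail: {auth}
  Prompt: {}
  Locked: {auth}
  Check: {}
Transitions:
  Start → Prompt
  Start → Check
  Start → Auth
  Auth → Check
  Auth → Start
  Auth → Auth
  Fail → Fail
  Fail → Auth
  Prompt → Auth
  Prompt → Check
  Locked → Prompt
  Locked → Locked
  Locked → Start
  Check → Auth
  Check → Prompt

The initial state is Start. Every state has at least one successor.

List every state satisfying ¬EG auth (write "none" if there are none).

{Start, Auth, Prompt, Check}

States satisfying auth: {Fail, Locked}.
States satisfying EG auth: {Fail, Locked}.
States satisfying ¬EG auth: {Start, Auth, Prompt, Check}.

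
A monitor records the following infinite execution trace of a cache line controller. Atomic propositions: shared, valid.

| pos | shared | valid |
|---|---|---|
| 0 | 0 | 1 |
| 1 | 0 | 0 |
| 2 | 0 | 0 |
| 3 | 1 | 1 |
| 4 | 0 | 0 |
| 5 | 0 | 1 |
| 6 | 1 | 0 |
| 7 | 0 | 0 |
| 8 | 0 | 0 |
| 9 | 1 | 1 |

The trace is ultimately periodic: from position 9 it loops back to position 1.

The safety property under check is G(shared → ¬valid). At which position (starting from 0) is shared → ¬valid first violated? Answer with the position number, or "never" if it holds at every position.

3

Check shared → ¬valid at each position in order: 0 ✓, 1 ✓, 2 ✓.
At position 3 the labels are {shared, valid}, so shared → ¬valid is false there. This is the first violation.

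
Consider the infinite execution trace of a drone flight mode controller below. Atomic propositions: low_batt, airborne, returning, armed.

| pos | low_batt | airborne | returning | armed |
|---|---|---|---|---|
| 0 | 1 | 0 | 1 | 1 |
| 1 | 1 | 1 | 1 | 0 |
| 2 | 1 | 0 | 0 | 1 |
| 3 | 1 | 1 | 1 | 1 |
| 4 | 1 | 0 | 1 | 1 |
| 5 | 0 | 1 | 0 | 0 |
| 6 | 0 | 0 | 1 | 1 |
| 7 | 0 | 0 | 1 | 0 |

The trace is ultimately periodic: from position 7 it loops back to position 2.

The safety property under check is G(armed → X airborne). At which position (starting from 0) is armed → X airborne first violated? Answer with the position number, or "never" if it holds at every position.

3

Check armed → X airborne at each position in order: 0 ✓, 1 ✓, 2 ✓.
At position 3 the labels are {airborne, armed, low_batt, returning} and the next position 4 has {armed, low_batt, returning}, so armed → X airborne is false there. This is the first violation.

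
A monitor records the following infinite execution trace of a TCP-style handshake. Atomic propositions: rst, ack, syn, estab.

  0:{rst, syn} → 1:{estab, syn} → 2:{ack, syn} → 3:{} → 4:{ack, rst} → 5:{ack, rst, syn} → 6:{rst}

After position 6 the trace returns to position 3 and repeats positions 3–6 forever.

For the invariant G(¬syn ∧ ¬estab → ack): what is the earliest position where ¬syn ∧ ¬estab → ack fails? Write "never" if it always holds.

Check ¬syn ∧ ¬estab → ack at each position in order: 0 ✓, 1 ✓, 2 ✓.
At position 3 the labels are {}, so ¬syn ∧ ¬estab → ack is false there. This is the first violation.

3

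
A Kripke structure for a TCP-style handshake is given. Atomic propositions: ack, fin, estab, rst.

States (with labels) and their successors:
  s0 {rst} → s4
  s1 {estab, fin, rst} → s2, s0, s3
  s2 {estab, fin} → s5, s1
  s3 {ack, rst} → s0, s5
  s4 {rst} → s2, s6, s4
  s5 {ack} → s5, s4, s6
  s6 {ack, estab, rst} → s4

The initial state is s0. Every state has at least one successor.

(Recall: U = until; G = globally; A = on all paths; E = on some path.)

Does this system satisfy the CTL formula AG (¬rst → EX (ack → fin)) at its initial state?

Yes

States satisfying ¬rst → EX (ack → fin): {s0, s1, s2, s3, s4, s5, s6}.
States satisfying AG (¬rst → EX (ack → fin)): {s0, s1, s2, s3, s4, s5, s6}.
Every state reachable from s0 satisfies ¬rst → EX (ack → fin).
s0 ∈ Sat(AG (¬rst → EX (ack → fin))).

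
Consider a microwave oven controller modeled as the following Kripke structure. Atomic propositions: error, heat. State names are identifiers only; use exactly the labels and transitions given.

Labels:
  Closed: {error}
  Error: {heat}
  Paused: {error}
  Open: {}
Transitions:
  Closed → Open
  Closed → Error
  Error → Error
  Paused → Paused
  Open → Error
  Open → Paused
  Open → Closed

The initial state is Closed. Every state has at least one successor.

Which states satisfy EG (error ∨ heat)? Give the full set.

States satisfying error ∨ heat: {Closed, Error, Paused}.
States satisfying EG (error ∨ heat): {Closed, Error, Paused}.

{Closed, Error, Paused}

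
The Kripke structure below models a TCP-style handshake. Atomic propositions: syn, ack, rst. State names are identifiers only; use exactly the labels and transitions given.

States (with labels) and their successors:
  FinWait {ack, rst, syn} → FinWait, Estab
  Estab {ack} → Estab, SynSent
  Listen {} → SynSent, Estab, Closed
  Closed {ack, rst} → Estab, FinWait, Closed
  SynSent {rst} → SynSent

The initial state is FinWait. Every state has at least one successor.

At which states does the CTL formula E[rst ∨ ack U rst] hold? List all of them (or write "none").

{FinWait, Estab, Closed, SynSent}

States satisfying rst ∨ ack: {FinWait, Estab, Closed, SynSent}.
States satisfying rst: {FinWait, Closed, SynSent}.
States satisfying E[rst ∨ ack U rst]: {FinWait, Estab, Closed, SynSent}.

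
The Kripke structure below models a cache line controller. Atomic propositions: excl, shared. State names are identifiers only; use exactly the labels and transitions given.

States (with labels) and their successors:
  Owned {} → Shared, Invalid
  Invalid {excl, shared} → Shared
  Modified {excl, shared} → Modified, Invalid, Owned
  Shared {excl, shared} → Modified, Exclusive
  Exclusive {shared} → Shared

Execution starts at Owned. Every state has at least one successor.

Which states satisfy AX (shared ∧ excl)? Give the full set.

{Owned, Invalid, Exclusive}

States satisfying shared ∧ excl: {Invalid, Modified, Shared}.
States satisfying AX (shared ∧ excl): {Owned, Invalid, Exclusive}.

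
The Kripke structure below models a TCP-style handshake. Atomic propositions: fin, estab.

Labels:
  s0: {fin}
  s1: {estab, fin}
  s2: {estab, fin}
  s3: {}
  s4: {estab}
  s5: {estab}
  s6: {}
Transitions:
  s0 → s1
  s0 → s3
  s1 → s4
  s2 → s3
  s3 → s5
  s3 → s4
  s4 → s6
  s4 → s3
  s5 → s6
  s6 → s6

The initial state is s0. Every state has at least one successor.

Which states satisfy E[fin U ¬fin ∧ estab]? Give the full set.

States satisfying fin: {s0, s1, s2}.
States satisfying ¬fin ∧ estab: {s4, s5}.
States satisfying E[fin U ¬fin ∧ estab]: {s0, s1, s4, s5}.

{s0, s1, s4, s5}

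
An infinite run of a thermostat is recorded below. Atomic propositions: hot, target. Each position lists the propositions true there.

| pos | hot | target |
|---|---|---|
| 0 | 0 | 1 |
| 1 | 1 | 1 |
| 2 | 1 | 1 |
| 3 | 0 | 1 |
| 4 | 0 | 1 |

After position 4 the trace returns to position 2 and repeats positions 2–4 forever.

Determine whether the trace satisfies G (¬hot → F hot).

¬hot → F hot holds at every position 0..4, and those are all positions ever visited, so G (¬hot → F hot) holds.
Positions where ¬hot holds: 0, 3, 4.
Check F hot at each: 0→ok, 3→ok, 4→ok.

Holds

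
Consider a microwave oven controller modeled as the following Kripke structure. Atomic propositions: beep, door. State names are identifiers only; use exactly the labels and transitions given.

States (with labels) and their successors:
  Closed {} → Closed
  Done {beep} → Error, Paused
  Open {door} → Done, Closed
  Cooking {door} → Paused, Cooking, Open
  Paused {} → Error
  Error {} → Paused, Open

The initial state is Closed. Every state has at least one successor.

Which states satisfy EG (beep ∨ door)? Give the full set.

States satisfying beep ∨ door: {Done, Open, Cooking}.
States satisfying EG (beep ∨ door): {Cooking}.

{Cooking}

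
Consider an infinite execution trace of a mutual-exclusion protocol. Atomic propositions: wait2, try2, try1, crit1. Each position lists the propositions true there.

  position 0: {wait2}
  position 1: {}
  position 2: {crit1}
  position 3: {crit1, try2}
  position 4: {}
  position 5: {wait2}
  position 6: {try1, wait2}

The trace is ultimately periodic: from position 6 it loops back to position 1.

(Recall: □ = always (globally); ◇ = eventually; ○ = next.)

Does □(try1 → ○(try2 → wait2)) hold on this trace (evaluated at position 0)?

Holds

try1 → ○(try2 → wait2) holds at every position 0..6, and those are all positions ever visited, so □(try1 → ○(try2 → wait2)) holds.
Positions where try1 holds: 6.
Check ○(try2 → wait2) at each: 6→ok.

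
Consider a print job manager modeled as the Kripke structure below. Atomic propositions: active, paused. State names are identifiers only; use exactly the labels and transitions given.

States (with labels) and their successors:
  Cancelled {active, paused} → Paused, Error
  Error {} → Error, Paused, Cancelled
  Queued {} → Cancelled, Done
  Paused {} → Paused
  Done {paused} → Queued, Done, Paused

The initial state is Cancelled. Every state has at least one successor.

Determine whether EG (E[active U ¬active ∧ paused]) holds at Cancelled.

Violated

States satisfying E[active U ¬active ∧ paused]: {Done}.
States satisfying EG (E[active U ¬active ∧ paused]): {Done}.
No suitable path/successor from Cancelled witnesses the formula.
Cancelled ∉ Sat(EG (E[active U ¬active ∧ paused])).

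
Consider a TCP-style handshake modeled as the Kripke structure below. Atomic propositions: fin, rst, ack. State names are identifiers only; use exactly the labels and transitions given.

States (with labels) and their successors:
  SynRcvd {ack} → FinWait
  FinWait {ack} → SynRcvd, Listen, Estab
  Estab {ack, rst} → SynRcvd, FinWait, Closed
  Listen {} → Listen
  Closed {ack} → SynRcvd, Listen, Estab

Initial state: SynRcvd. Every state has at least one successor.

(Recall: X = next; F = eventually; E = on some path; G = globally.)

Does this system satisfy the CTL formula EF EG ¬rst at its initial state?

States satisfying EG ¬rst: {SynRcvd, FinWait, Listen, Closed}.
States satisfying EF EG ¬rst: {SynRcvd, FinWait, Estab, Listen, Closed}.
Some path from SynRcvd reaches a state where EG ¬rst holds.
SynRcvd ∈ Sat(EF EG ¬rst).

Holds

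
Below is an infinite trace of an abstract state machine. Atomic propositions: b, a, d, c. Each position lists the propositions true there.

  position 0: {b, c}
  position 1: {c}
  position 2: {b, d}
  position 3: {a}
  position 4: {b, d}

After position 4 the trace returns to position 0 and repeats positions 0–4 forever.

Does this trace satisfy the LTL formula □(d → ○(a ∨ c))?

Satisfied

d → ○(a ∨ c) holds at every position 0..4, and those are all positions ever visited, so □(d → ○(a ∨ c)) holds.
Positions where d holds: 2, 4.
Check ○(a ∨ c) at each: 2→ok, 4→ok.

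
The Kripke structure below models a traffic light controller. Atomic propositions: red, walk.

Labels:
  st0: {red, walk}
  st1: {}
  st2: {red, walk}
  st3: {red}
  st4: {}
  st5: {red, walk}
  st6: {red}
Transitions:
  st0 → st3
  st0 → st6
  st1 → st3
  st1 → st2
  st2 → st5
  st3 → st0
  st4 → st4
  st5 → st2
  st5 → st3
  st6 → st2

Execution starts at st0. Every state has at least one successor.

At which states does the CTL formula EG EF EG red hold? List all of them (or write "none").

{st0, st1, st2, st3, st5, st6}

States satisfying EF EG red: {st0, st1, st2, st3, st5, st6}.
States satisfying EG EF EG red: {st0, st1, st2, st3, st5, st6}.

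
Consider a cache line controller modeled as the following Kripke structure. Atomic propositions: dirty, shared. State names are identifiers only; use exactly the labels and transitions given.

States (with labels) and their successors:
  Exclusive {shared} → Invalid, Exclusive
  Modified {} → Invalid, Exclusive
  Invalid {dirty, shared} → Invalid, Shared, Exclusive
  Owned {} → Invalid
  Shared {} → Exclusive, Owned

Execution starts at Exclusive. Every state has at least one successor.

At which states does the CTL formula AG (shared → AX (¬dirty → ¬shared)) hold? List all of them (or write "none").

none

States satisfying shared → AX (¬dirty → ¬shared): {Modified, Owned, Shared}.
States satisfying AG (shared → AX (¬dirty → ¬shared)): ∅.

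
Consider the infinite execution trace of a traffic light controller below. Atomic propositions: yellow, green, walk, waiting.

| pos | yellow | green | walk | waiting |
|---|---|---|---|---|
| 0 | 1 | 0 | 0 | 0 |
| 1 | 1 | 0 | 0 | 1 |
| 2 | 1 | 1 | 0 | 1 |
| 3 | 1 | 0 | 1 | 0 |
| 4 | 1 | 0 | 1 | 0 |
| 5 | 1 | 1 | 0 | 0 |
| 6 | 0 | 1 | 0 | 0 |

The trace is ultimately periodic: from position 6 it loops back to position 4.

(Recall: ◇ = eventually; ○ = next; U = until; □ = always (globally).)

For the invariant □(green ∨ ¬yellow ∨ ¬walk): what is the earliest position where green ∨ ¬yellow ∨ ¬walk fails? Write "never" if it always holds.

Check green ∨ ¬yellow ∨ ¬walk at each position in order: 0 ✓, 1 ✓, 2 ✓.
At position 3 the labels are {walk, yellow}, so green ∨ ¬yellow ∨ ¬walk is false there. This is the first violation.

3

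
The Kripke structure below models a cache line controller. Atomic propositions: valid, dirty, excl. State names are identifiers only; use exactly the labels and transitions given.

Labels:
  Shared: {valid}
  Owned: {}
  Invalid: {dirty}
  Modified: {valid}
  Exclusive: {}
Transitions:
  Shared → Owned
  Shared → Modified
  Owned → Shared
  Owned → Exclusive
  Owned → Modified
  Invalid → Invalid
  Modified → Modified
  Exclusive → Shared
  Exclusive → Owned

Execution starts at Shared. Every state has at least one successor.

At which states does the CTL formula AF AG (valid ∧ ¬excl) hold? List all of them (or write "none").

{Modified}

States satisfying AG (valid ∧ ¬excl): {Modified}.
States satisfying AF AG (valid ∧ ¬excl): {Modified}.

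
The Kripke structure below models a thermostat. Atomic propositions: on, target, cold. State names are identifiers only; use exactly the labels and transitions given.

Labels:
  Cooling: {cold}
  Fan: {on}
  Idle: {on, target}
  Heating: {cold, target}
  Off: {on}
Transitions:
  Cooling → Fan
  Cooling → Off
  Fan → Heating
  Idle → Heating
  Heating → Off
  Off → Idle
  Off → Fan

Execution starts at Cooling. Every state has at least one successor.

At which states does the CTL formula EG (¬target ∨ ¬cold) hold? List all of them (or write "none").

States satisfying ¬target ∨ ¬cold: {Cooling, Fan, Idle, Off}.
States satisfying EG (¬target ∨ ¬cold): ∅.

none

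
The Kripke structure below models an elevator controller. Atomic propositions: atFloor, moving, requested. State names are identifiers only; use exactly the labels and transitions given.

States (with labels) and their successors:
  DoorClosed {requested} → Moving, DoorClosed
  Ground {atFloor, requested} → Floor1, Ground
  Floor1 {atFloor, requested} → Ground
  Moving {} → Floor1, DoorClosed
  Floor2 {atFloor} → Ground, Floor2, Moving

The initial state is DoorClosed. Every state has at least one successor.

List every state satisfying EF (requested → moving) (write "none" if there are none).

{DoorClosed, Moving, Floor2}

States satisfying requested → moving: {Moving, Floor2}.
States satisfying EF (requested → moving): {DoorClosed, Moving, Floor2}.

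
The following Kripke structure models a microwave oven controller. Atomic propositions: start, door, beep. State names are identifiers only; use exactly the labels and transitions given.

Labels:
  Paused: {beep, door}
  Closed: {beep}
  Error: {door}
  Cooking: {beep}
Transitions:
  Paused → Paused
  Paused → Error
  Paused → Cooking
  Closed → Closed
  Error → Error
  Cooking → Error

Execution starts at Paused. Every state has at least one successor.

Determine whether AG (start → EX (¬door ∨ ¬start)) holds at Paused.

Holds

States satisfying start → EX (¬door ∨ ¬start): {Paused, Closed, Error, Cooking}.
States satisfying AG (start → EX (¬door ∨ ¬start)): {Paused, Closed, Error, Cooking}.
Every state reachable from Paused satisfies start → EX (¬door ∨ ¬start).
Paused ∈ Sat(AG (start → EX (¬door ∨ ¬start))).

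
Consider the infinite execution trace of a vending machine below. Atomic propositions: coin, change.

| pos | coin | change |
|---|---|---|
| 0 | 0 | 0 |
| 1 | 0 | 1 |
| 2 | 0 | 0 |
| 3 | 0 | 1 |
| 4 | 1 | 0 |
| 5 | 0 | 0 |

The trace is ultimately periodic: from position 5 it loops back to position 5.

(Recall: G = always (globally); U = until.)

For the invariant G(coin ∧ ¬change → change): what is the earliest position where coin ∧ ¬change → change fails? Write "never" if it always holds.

4

Check coin ∧ ¬change → change at each position in order: 0 ✓, 1 ✓, 2 ✓, 3 ✓.
At position 4 the labels are {coin}, so coin ∧ ¬change → change is false there. This is the first violation.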